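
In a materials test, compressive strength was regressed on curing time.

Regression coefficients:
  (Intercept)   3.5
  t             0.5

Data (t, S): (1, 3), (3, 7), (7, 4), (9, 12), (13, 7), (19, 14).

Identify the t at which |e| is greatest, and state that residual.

t=1: ŷ = 3.5 + 0.5·1 = 4; e = 3 − 4 = -1
t=3: ŷ = 3.5 + 0.5·3 = 5; e = 7 − 5 = 2
t=7: ŷ = 3.5 + 0.5·7 = 7; e = 4 − 7 = -3
t=9: ŷ = 3.5 + 0.5·9 = 8; e = 12 − 8 = 4
t=13: ŷ = 3.5 + 0.5·13 = 10; e = 7 − 10 = -3
t=19: ŷ = 3.5 + 0.5·19 = 13; e = 14 − 13 = 1
Largest |e| is 4 at t = 9, residual 4.

t = 9, e = 4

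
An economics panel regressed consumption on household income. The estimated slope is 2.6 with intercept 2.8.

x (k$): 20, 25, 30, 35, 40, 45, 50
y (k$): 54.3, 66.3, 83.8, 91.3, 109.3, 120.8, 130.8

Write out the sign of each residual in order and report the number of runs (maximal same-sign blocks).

5 runs

x=20: ŷ = 2.8 + 2.6·20 = 54.8; e = 54.3 − 54.8 = -0.5
x=25: ŷ = 2.8 + 2.6·25 = 67.8; e = 66.3 − 67.8 = -1.5
x=30: ŷ = 2.8 + 2.6·30 = 80.8; e = 83.8 − 80.8 = 3
x=35: ŷ = 2.8 + 2.6·35 = 93.8; e = 91.3 − 93.8 = -2.5
x=40: ŷ = 2.8 + 2.6·40 = 106.8; e = 109.3 − 106.8 = 2.5
x=45: ŷ = 2.8 + 2.6·45 = 119.8; e = 120.8 − 119.8 = 1
x=50: ŷ = 2.8 + 2.6·50 = 132.8; e = 130.8 − 132.8 = -2
Signs: − − + − + + −
Runs: −×2, +×1, −×1, +×2, −×1 → 5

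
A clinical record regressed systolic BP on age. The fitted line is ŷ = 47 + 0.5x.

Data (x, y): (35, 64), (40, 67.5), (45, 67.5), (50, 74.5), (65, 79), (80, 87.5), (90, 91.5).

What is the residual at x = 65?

e = -0.5

ŷ = 47 + 0.5·65 = 79.5
e = 79 − 79.5 = -0.5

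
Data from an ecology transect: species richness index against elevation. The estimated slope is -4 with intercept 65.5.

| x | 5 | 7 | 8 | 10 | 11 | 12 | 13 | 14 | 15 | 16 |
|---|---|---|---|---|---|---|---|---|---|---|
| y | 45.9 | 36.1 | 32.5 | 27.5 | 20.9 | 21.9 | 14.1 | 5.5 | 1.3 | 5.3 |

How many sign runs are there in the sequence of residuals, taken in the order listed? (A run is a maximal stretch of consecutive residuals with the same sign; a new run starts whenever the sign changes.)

x=5: ŷ = 65.5 − 4·5 = 45.5; r = 45.9 − 45.5 = 0.4
x=7: ŷ = 65.5 − 4·7 = 37.5; r = 36.1 − 37.5 = -1.4
x=8: ŷ = 65.5 − 4·8 = 33.5; r = 32.5 − 33.5 = -1
x=10: ŷ = 65.5 − 4·10 = 25.5; r = 27.5 − 25.5 = 2
x=11: ŷ = 65.5 − 4·11 = 21.5; r = 20.9 − 21.5 = -0.6
x=12: ŷ = 65.5 − 4·12 = 17.5; r = 21.9 − 17.5 = 4.4
x=13: ŷ = 65.5 − 4·13 = 13.5; r = 14.1 − 13.5 = 0.6
x=14: ŷ = 65.5 − 4·14 = 9.5; r = 5.5 − 9.5 = -4
x=15: ŷ = 65.5 − 4·15 = 5.5; r = 1.3 − 5.5 = -4.2
x=16: ŷ = 65.5 − 4·16 = 1.5; r = 5.3 − 1.5 = 3.8
Signs: + − − + − + + − − +
Runs: +×1, −×2, +×1, −×1, +×2, −×2, +×1 → 7

7 runs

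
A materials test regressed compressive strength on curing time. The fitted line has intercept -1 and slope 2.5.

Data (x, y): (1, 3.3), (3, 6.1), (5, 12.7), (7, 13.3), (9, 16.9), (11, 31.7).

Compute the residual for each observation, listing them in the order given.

x=1: ŷ = -1 + 2.5·1 = 1.5; r = 3.3 − 1.5 = 1.8
x=3: ŷ = -1 + 2.5·3 = 6.5; r = 6.1 − 6.5 = -0.4
x=5: ŷ = -1 + 2.5·5 = 11.5; r = 12.7 − 11.5 = 1.2
x=7: ŷ = -1 + 2.5·7 = 16.5; r = 13.3 − 16.5 = -3.2
x=9: ŷ = -1 + 2.5·9 = 21.5; r = 16.9 − 21.5 = -4.6
x=11: ŷ = -1 + 2.5·11 = 26.5; r = 31.7 − 26.5 = 5.2

1.8, -0.4, 1.2, -3.2, -4.6, 5.2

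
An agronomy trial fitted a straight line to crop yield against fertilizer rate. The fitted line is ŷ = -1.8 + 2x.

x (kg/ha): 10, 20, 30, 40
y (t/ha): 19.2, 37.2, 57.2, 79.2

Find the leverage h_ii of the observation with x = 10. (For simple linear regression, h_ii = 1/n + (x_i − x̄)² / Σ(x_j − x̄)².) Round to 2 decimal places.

x̄ = (10 + 20 + 30 + 40)/4 = 25
Σ(x − x̄)² = 225 + 25 + 25 + 225 = 500
h = 1/4 + (-15)²/500 = 0.25 + 0.45 = 0.70

h = 0.70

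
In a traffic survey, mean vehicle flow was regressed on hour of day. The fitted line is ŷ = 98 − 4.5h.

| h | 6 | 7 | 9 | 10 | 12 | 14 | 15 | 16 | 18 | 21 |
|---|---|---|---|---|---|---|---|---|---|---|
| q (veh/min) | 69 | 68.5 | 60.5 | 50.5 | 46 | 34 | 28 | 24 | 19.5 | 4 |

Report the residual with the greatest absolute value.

h=6: ŷ = 98 − 4.5·6 = 71; e = 69 − 71 = -2
h=7: ŷ = 98 − 4.5·7 = 66.5; e = 68.5 − 66.5 = 2
h=9: ŷ = 98 − 4.5·9 = 57.5; e = 60.5 − 57.5 = 3
h=10: ŷ = 98 − 4.5·10 = 53; e = 50.5 − 53 = -2.5
h=12: ŷ = 98 − 4.5·12 = 44; e = 46 − 44 = 2
h=14: ŷ = 98 − 4.5·14 = 35; e = 34 − 35 = -1
h=15: ŷ = 98 − 4.5·15 = 30.5; e = 28 − 30.5 = -2.5
h=16: ŷ = 98 − 4.5·16 = 26; e = 24 − 26 = -2
h=18: ŷ = 98 − 4.5·18 = 17; e = 19.5 − 17 = 2.5
h=21: ŷ = 98 − 4.5·21 = 3.5; e = 4 − 3.5 = 0.5
Largest |e| is 3 at h = 9, residual 3.

e = 3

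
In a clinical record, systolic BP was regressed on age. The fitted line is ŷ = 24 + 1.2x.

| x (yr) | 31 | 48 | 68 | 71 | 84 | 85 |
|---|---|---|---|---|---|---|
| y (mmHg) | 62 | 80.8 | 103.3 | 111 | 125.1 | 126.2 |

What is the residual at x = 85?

ŷ = 24 + 1.2·85 = 126
r = 126.2 − 126 = 0.2

r = 0.2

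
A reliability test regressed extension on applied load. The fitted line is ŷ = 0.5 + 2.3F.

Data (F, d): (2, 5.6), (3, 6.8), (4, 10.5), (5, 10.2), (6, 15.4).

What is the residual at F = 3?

r = -0.6

ŷ = 0.5 + 2.3·3 = 7.4
r = 6.8 − 7.4 = -0.6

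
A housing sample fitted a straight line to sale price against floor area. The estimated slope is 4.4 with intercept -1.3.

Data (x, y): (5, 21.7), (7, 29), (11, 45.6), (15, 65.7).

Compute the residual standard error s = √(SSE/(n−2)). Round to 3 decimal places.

s = 1.500

x=5: ŷ = -1.3 + 4.4·5 = 20.7; r = 21.7 − 20.7 = 1
x=7: ŷ = -1.3 + 4.4·7 = 29.5; r = 29 − 29.5 = -0.5
x=11: ŷ = -1.3 + 4.4·11 = 47.1; r = 45.6 − 47.1 = -1.5
x=15: ŷ = -1.3 + 4.4·15 = 64.7; r = 65.7 − 64.7 = 1
SSE = 1 + 0.25 + 2.25 + 1 = 4.5
s = √(4.5/2) = √2.25 ≈ 1.500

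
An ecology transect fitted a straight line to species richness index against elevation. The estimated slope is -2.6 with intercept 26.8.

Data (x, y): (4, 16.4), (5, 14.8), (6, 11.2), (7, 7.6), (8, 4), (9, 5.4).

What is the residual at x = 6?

ŷ = 26.8 − 2.6·6 = 11.2
e = 11.2 − 11.2 = 0

e = 0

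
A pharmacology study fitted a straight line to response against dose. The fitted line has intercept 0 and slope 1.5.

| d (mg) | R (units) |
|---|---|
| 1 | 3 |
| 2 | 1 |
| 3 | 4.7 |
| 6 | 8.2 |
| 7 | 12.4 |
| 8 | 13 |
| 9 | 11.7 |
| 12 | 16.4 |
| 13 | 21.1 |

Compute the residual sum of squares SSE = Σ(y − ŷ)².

SSE = 19.9

d=1: ŷ = 1.5·1 = 1.5; e = 3 − 1.5 = 1.5
d=2: ŷ = 1.5·2 = 3; e = 1 − 3 = -2
d=3: ŷ = 1.5·3 = 4.5; e = 4.7 − 4.5 = 0.2
d=6: ŷ = 1.5·6 = 9; e = 8.2 − 9 = -0.8
d=7: ŷ = 1.5·7 = 10.5; e = 12.4 − 10.5 = 1.9
d=8: ŷ = 1.5·8 = 12; e = 13 − 12 = 1
d=9: ŷ = 1.5·9 = 13.5; e = 11.7 − 13.5 = -1.8
d=12: ŷ = 1.5·12 = 18; e = 16.4 − 18 = -1.6
d=13: ŷ = 1.5·13 = 19.5; e = 21.1 − 19.5 = 1.6
SSE = 2.25 + 4 + 0.04 + 0.64 + 3.61 + 1 + 3.24 + 2.56 + 2.56 = 19.9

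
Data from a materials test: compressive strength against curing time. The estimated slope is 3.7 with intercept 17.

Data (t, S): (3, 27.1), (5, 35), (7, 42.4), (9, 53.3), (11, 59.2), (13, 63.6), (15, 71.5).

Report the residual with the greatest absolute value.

e = 3

t=3: Ŝ = 17 + 3.7·3 = 28.1; e = 27.1 − 28.1 = -1
t=5: Ŝ = 17 + 3.7·5 = 35.5; e = 35 − 35.5 = -0.5
t=7: Ŝ = 17 + 3.7·7 = 42.9; e = 42.4 − 42.9 = -0.5
t=9: Ŝ = 17 + 3.7·9 = 50.3; e = 53.3 − 50.3 = 3
t=11: Ŝ = 17 + 3.7·11 = 57.7; e = 59.2 − 57.7 = 1.5
t=13: Ŝ = 17 + 3.7·13 = 65.1; e = 63.6 − 65.1 = -1.5
t=15: Ŝ = 17 + 3.7·15 = 72.5; e = 71.5 − 72.5 = -1
Largest |e| is 3 at t = 9, residual 3.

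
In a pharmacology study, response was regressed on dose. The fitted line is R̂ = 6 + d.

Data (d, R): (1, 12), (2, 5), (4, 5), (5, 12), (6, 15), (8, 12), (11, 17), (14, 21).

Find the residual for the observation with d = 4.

e = -5

R̂ = 6 + 4 = 10
e = 5 − 10 = -5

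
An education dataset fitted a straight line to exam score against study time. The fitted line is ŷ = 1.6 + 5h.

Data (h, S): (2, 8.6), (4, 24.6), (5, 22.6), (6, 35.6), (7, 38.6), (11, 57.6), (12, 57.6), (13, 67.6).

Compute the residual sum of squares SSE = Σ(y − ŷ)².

SSE = 72

h=2: ŷ = 1.6 + 5·2 = 11.6; e = 8.6 − 11.6 = -3
h=4: ŷ = 1.6 + 5·4 = 21.6; e = 24.6 − 21.6 = 3
h=5: ŷ = 1.6 + 5·5 = 26.6; e = 22.6 − 26.6 = -4
h=6: ŷ = 1.6 + 5·6 = 31.6; e = 35.6 − 31.6 = 4
h=7: ŷ = 1.6 + 5·7 = 36.6; e = 38.6 − 36.6 = 2
h=11: ŷ = 1.6 + 5·11 = 56.6; e = 57.6 − 56.6 = 1
h=12: ŷ = 1.6 + 5·12 = 61.6; e = 57.6 − 61.6 = -4
h=13: ŷ = 1.6 + 5·13 = 66.6; e = 67.6 − 66.6 = 1
SSE = 9 + 9 + 16 + 16 + 4 + 1 + 16 + 1 = 72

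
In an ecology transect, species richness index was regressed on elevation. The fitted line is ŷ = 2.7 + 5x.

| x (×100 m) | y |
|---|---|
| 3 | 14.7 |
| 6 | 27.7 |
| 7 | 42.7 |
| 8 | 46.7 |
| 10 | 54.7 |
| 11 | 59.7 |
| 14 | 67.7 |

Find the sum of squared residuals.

x=3: ŷ = 2.7 + 5·3 = 17.7; e = 14.7 − 17.7 = -3
x=6: ŷ = 2.7 + 5·6 = 32.7; e = 27.7 − 32.7 = -5
x=7: ŷ = 2.7 + 5·7 = 37.7; e = 42.7 − 37.7 = 5
x=8: ŷ = 2.7 + 5·8 = 42.7; e = 46.7 − 42.7 = 4
x=10: ŷ = 2.7 + 5·10 = 52.7; e = 54.7 − 52.7 = 2
x=11: ŷ = 2.7 + 5·11 = 57.7; e = 59.7 − 57.7 = 2
x=14: ŷ = 2.7 + 5·14 = 72.7; e = 67.7 − 72.7 = -5
SSE = 9 + 25 + 25 + 16 + 4 + 4 + 25 = 108

SSE = 108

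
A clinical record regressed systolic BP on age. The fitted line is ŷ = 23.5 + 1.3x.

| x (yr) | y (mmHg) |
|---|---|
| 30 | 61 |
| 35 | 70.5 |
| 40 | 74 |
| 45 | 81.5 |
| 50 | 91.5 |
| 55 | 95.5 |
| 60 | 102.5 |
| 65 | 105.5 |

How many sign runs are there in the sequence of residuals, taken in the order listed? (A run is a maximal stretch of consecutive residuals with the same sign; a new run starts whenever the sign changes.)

x=30: ŷ = 23.5 + 1.3·30 = 62.5; e = 61 − 62.5 = -1.5
x=35: ŷ = 23.5 + 1.3·35 = 69; e = 70.5 − 69 = 1.5
x=40: ŷ = 23.5 + 1.3·40 = 75.5; e = 74 − 75.5 = -1.5
x=45: ŷ = 23.5 + 1.3·45 = 82; e = 81.5 − 82 = -0.5
x=50: ŷ = 23.5 + 1.3·50 = 88.5; e = 91.5 − 88.5 = 3
x=55: ŷ = 23.5 + 1.3·55 = 95; e = 95.5 − 95 = 0.5
x=60: ŷ = 23.5 + 1.3·60 = 101.5; e = 102.5 − 101.5 = 1
x=65: ŷ = 23.5 + 1.3·65 = 108; e = 105.5 − 108 = -2.5
Signs: − + − − + + + −
Runs: −×1, +×1, −×2, +×3, −×1 → 5

5 runs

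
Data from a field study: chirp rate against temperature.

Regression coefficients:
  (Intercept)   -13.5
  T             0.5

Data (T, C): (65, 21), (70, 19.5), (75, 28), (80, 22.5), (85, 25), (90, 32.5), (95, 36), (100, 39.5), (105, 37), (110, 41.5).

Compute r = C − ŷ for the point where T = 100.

ŷ = -13.5 + 0.5·100 = 36.5
r = 39.5 − 36.5 = 3

r = 3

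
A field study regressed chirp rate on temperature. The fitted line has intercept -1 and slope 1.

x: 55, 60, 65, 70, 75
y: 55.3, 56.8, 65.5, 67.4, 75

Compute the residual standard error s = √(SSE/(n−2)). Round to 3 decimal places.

x=55: ŷ = -1 + 55 = 54; e = 55.3 − 54 = 1.3
x=60: ŷ = -1 + 60 = 59; e = 56.8 − 59 = -2.2
x=65: ŷ = -1 + 65 = 64; e = 65.5 − 64 = 1.5
x=70: ŷ = -1 + 70 = 69; e = 67.4 − 69 = -1.6
x=75: ŷ = -1 + 75 = 74; e = 75 − 74 = 1
SSE = 1.69 + 4.84 + 2.25 + 2.56 + 1 = 12.34
s = √(12.34/3) = √4.11333 ≈ 2.028

s = 2.028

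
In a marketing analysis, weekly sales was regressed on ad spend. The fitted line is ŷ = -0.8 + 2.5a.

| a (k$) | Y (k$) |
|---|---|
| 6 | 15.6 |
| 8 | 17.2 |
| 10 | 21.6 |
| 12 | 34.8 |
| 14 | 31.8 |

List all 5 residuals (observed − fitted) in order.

a=6: ŷ = -0.8 + 2.5·6 = 14.2; r = 15.6 − 14.2 = 1.4
a=8: ŷ = -0.8 + 2.5·8 = 19.2; r = 17.2 − 19.2 = -2
a=10: ŷ = -0.8 + 2.5·10 = 24.2; r = 21.6 − 24.2 = -2.6
a=12: ŷ = -0.8 + 2.5·12 = 29.2; r = 34.8 − 29.2 = 5.6
a=14: ŷ = -0.8 + 2.5·14 = 34.2; r = 31.8 − 34.2 = -2.4

1.4, -2, -2.6, 5.6, -2.4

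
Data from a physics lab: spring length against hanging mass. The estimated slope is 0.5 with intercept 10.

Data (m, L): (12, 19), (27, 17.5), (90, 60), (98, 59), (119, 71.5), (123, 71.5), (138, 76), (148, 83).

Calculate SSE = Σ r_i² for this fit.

SSE = 84

m=12: ŷ = 10 + 0.5·12 = 16; r = 19 − 16 = 3
m=27: ŷ = 10 + 0.5·27 = 23.5; r = 17.5 − 23.5 = -6
m=90: ŷ = 10 + 0.5·90 = 55; r = 60 − 55 = 5
m=98: ŷ = 10 + 0.5·98 = 59; r = 59 − 59 = 0
m=119: ŷ = 10 + 0.5·119 = 69.5; r = 71.5 − 69.5 = 2
m=123: ŷ = 10 + 0.5·123 = 71.5; r = 71.5 − 71.5 = 0
m=138: ŷ = 10 + 0.5·138 = 79; r = 76 − 79 = -3
m=148: ŷ = 10 + 0.5·148 = 84; r = 83 − 84 = -1
SSE = 9 + 36 + 25 + 0 + 4 + 0 + 9 + 1 = 84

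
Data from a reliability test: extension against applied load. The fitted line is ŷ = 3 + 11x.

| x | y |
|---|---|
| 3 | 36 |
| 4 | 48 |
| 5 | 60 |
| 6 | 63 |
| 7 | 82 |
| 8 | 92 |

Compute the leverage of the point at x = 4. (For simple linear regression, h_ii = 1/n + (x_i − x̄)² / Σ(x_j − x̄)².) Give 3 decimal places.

h = 0.295

x̄ = (3 + 4 + 5 + 6 + 7 + 8)/6 = 5.5
Σ(x − x̄)² = 6.25 + 2.25 + 0.25 + 0.25 + 2.25 + 6.25 = 17.5
h = 1/6 + (-1.5)²/17.5 = 0.166667 + 0.128571 = 0.295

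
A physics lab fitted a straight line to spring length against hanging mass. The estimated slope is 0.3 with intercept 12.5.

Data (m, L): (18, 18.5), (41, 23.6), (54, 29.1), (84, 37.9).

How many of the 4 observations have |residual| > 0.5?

m=18: L̂ = 12.5 + 0.3·18 = 17.9; e = 18.5 − 17.9 = 0.6
m=41: L̂ = 12.5 + 0.3·41 = 24.8; e = 23.6 − 24.8 = -1.2
m=54: L̂ = 12.5 + 0.3·54 = 28.7; e = 29.1 − 28.7 = 0.4
m=84: L̂ = 12.5 + 0.3·84 = 37.7; e = 37.9 − 37.7 = 0.2
|e| > 0.5: m=18 (|e|=0.6), m=41 (|e|=1.2) → 2

2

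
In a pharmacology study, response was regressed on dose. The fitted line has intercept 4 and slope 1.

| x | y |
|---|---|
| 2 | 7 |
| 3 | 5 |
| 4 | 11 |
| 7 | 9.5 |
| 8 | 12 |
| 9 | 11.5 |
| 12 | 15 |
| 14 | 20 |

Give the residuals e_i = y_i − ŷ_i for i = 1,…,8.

x=2: ŷ = 4 + 2 = 6; e = 7 − 6 = 1
x=3: ŷ = 4 + 3 = 7; e = 5 − 7 = -2
x=4: ŷ = 4 + 4 = 8; e = 11 − 8 = 3
x=7: ŷ = 4 + 7 = 11; e = 9.5 − 11 = -1.5
x=8: ŷ = 4 + 8 = 12; e = 12 − 12 = 0
x=9: ŷ = 4 + 9 = 13; e = 11.5 − 13 = -1.5
x=12: ŷ = 4 + 12 = 16; e = 15 − 16 = -1
x=14: ŷ = 4 + 14 = 18; e = 20 − 18 = 2

1, -2, 3, -1.5, 0, -1.5, -1, 2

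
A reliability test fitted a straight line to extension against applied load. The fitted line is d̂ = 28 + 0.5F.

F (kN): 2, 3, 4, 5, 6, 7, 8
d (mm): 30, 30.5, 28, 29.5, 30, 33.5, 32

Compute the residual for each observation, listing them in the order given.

1, 1, -2, -1, -1, 2, 0

F=2: d̂ = 28 + 0.5·2 = 29; e = 30 − 29 = 1
F=3: d̂ = 28 + 0.5·3 = 29.5; e = 30.5 − 29.5 = 1
F=4: d̂ = 28 + 0.5·4 = 30; e = 28 − 30 = -2
F=5: d̂ = 28 + 0.5·5 = 30.5; e = 29.5 − 30.5 = -1
F=6: d̂ = 28 + 0.5·6 = 31; e = 30 − 31 = -1
F=7: d̂ = 28 + 0.5·7 = 31.5; e = 33.5 − 31.5 = 2
F=8: d̂ = 28 + 0.5·8 = 32; e = 32 − 32 = 0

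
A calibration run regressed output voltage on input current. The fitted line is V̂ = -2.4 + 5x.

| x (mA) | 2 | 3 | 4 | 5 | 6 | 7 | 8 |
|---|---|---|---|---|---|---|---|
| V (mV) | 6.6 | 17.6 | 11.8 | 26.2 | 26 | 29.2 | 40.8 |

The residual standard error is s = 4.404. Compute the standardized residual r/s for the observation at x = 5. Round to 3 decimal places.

0.817

V̂ = -2.4 + 5·5 = 22.6
r = 26.2 − 22.6 = 3.6
r/s = 3.6 / 4.404 = 0.817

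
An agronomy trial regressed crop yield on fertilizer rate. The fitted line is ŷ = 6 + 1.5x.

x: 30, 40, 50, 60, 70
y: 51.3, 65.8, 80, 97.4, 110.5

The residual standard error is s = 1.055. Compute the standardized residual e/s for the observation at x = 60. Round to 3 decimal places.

ŷ = 6 + 1.5·60 = 96
e = 97.4 − 96 = 1.4
e/s = 1.4 / 1.055 = 1.327

1.327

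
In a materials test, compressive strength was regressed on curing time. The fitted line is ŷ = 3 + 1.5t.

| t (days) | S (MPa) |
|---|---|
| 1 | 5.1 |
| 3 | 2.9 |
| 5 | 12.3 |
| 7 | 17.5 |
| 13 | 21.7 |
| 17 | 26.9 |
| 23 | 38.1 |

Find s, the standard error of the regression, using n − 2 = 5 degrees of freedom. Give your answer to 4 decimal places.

s = 2.9772

t=1: ŷ = 3 + 1.5·1 = 4.5; e = 5.1 − 4.5 = 0.6
t=3: ŷ = 3 + 1.5·3 = 7.5; e = 2.9 − 7.5 = -4.6
t=5: ŷ = 3 + 1.5·5 = 10.5; e = 12.3 − 10.5 = 1.8
t=7: ŷ = 3 + 1.5·7 = 13.5; e = 17.5 − 13.5 = 4
t=13: ŷ = 3 + 1.5·13 = 22.5; e = 21.7 − 22.5 = -0.8
t=17: ŷ = 3 + 1.5·17 = 28.5; e = 26.9 − 28.5 = -1.6
t=23: ŷ = 3 + 1.5·23 = 37.5; e = 38.1 − 37.5 = 0.6
SSE = 0.36 + 21.16 + 3.24 + 16 + 0.64 + 2.56 + 0.36 = 44.32
s = √(44.32/5) = √8.864 ≈ 2.9772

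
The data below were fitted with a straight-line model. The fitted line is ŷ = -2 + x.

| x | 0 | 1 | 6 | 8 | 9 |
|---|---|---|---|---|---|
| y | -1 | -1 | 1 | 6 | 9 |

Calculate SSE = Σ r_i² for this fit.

SSE = 14

x=0: ŷ = -2 + 0 = -2; r = -1 − (-2) = 1
x=1: ŷ = -2 + 1 = -1; r = -1 − (-1) = 0
x=6: ŷ = -2 + 6 = 4; r = 1 − 4 = -3
x=8: ŷ = -2 + 8 = 6; r = 6 − 6 = 0
x=9: ŷ = -2 + 9 = 7; r = 9 − 7 = 2
SSE = 1 + 0 + 9 + 0 + 4 = 14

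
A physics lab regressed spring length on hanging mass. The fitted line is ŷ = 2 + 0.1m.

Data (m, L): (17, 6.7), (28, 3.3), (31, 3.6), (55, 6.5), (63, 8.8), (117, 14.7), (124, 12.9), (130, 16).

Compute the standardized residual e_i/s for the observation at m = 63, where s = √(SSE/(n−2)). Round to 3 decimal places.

m=17: ŷ = 2 + 0.1·17 = 3.7; e = 6.7 − 3.7 = 3
m=28: ŷ = 2 + 0.1·28 = 4.8; e = 3.3 − 4.8 = -1.5
m=31: ŷ = 2 + 0.1·31 = 5.1; e = 3.6 − 5.1 = -1.5
m=55: ŷ = 2 + 0.1·55 = 7.5; e = 6.5 − 7.5 = -1
m=63: ŷ = 2 + 0.1·63 = 8.3; e = 8.8 − 8.3 = 0.5
m=117: ŷ = 2 + 0.1·117 = 13.7; e = 14.7 − 13.7 = 1
m=124: ŷ = 2 + 0.1·124 = 14.4; e = 12.9 − 14.4 = -1.5
m=130: ŷ = 2 + 0.1·130 = 15; e = 16 − 15 = 1
SSE = 9 + 2.25 + 2.25 + 1 + 0.25 + 1 + 2.25 + 1 = 19
s = √(19/6) = 1.77951
e/s = 0.5 / 1.77951 = 0.281

0.281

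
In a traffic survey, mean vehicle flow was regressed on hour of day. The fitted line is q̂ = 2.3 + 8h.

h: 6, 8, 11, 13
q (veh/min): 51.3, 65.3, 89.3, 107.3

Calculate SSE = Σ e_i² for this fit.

h=6: q̂ = 2.3 + 8·6 = 50.3; e = 51.3 − 50.3 = 1
h=8: q̂ = 2.3 + 8·8 = 66.3; e = 65.3 − 66.3 = -1
h=11: q̂ = 2.3 + 8·11 = 90.3; e = 89.3 − 90.3 = -1
h=13: q̂ = 2.3 + 8·13 = 106.3; e = 107.3 − 106.3 = 1
SSE = 1 + 1 + 1 + 1 = 4

SSE = 4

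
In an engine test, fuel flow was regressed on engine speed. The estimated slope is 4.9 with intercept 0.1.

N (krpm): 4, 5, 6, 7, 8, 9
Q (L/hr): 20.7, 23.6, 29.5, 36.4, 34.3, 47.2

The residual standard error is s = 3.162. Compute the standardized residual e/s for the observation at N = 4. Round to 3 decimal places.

Q̂ = 0.1 + 4.9·4 = 19.7
e = 20.7 − 19.7 = 1
e/s = 1 / 3.162 = 0.316

0.316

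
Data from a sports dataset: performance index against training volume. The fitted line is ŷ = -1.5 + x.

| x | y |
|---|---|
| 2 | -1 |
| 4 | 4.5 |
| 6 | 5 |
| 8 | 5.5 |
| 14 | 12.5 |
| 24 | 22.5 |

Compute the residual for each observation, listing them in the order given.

-1.5, 2, 0.5, -1, 0, 0

x=2: ŷ = -1.5 + 2 = 0.5; e = -1 − 0.5 = -1.5
x=4: ŷ = -1.5 + 4 = 2.5; e = 4.5 − 2.5 = 2
x=6: ŷ = -1.5 + 6 = 4.5; e = 5 − 4.5 = 0.5
x=8: ŷ = -1.5 + 8 = 6.5; e = 5.5 − 6.5 = -1
x=14: ŷ = -1.5 + 14 = 12.5; e = 12.5 − 12.5 = 0
x=24: ŷ = -1.5 + 24 = 22.5; e = 22.5 − 22.5 = 0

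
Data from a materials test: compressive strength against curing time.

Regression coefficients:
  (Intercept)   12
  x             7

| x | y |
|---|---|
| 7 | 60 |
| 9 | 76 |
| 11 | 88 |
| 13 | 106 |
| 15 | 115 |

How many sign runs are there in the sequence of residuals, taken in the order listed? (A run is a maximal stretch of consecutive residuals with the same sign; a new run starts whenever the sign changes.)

x=7: ŷ = 12 + 7·7 = 61; e = 60 − 61 = -1
x=9: ŷ = 12 + 7·9 = 75; e = 76 − 75 = 1
x=11: ŷ = 12 + 7·11 = 89; e = 88 − 89 = -1
x=13: ŷ = 12 + 7·13 = 103; e = 106 − 103 = 3
x=15: ŷ = 12 + 7·15 = 117; e = 115 − 117 = -2
Signs: − + − + −
Runs: −×1, +×1, −×1, +×1, −×1 → 5

5 runs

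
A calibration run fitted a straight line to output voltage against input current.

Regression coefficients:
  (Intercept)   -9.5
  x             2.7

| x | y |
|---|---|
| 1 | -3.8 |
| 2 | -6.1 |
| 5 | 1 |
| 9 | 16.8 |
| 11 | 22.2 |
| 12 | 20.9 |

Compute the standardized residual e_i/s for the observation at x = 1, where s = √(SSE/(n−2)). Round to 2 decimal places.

x=1: ŷ = -9.5 + 2.7·1 = -6.8; e = -3.8 − (-6.8) = 3
x=2: ŷ = -9.5 + 2.7·2 = -4.1; e = -6.1 − (-4.1) = -2
x=5: ŷ = -9.5 + 2.7·5 = 4; e = 1 − 4 = -3
x=9: ŷ = -9.5 + 2.7·9 = 14.8; e = 16.8 − 14.8 = 2
x=11: ŷ = -9.5 + 2.7·11 = 20.2; e = 22.2 − 20.2 = 2
x=12: ŷ = -9.5 + 2.7·12 = 22.9; e = 20.9 − 22.9 = -2
SSE = 9 + 4 + 9 + 4 + 4 + 4 = 34
s = √(34/4) = 2.91548
e/s = 3 / 2.91548 = 1.03

1.03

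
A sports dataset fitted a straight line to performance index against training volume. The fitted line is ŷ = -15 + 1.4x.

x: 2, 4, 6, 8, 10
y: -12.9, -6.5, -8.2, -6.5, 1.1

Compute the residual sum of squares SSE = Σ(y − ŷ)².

x=2: ŷ = -15 + 1.4·2 = -12.2; e = -12.9 − (-12.2) = -0.7
x=4: ŷ = -15 + 1.4·4 = -9.4; e = -6.5 − (-9.4) = 2.9
x=6: ŷ = -15 + 1.4·6 = -6.6; e = -8.2 − (-6.6) = -1.6
x=8: ŷ = -15 + 1.4·8 = -3.8; e = -6.5 − (-3.8) = -2.7
x=10: ŷ = -15 + 1.4·10 = -1; e = 1.1 − (-1) = 2.1
SSE = 0.49 + 8.41 + 2.56 + 7.29 + 4.41 = 23.16

SSE = 23.16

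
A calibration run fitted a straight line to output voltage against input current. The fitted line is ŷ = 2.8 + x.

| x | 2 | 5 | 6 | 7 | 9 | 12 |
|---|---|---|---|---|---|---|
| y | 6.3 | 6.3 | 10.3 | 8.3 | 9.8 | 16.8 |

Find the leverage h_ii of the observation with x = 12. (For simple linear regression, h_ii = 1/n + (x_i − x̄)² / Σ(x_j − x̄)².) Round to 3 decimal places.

x̄ = (2 + 5 + 6 + 7 + 9 + 12)/6 = 6.83333
Σ(x − x̄)² = 23.3611 + 3.36111 + 0.694444 + 0.0277778 + 4.69444 + 26.6944 = 58.8333
h = 1/6 + (5.16667)²/58.8333 = 0.166667 + 0.45373 = 0.620

h = 0.620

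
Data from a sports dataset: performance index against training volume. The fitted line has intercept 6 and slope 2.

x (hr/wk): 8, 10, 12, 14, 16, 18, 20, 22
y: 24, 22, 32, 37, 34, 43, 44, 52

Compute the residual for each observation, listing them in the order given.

2, -4, 2, 3, -4, 1, -2, 2

x=8: ŷ = 6 + 2·8 = 22; e = 24 − 22 = 2
x=10: ŷ = 6 + 2·10 = 26; e = 22 − 26 = -4
x=12: ŷ = 6 + 2·12 = 30; e = 32 − 30 = 2
x=14: ŷ = 6 + 2·14 = 34; e = 37 − 34 = 3
x=16: ŷ = 6 + 2·16 = 38; e = 34 − 38 = -4
x=18: ŷ = 6 + 2·18 = 42; e = 43 − 42 = 1
x=20: ŷ = 6 + 2·20 = 46; e = 44 − 46 = -2
x=22: ŷ = 6 + 2·22 = 50; e = 52 − 50 = 2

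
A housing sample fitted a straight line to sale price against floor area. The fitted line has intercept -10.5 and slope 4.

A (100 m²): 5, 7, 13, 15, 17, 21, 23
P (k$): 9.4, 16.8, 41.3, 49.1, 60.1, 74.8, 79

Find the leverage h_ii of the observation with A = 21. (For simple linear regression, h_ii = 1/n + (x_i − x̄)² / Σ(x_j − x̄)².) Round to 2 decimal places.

Ā = (5 + 7 + 13 + 15 + 17 + 21 + 23)/7 = 14.4286
Σ(A − Ā)² = 88.898 + 55.1837 + 2.04082 + 0.326531 + 6.61224 + 43.1837 + 73.4694 = 269.714
h = 1/7 + (6.57143)²/269.714 = 0.142857 + 0.160109 = 0.30

h = 0.30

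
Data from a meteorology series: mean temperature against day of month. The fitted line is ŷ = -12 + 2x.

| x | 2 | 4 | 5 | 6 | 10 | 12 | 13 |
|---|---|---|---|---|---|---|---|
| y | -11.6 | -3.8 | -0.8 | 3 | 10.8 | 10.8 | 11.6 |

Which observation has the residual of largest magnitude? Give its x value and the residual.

x=2: ŷ = -12 + 2·2 = -8; r = -11.6 − (-8) = -3.6
x=4: ŷ = -12 + 2·4 = -4; r = -3.8 − (-4) = 0.2
x=5: ŷ = -12 + 2·5 = -2; r = -0.8 − (-2) = 1.2
x=6: ŷ = -12 + 2·6 = 0; r = 3 − 0 = 3
x=10: ŷ = -12 + 2·10 = 8; r = 10.8 − 8 = 2.8
x=12: ŷ = -12 + 2·12 = 12; r = 10.8 − 12 = -1.2
x=13: ŷ = -12 + 2·13 = 14; r = 11.6 − 14 = -2.4
Largest |r| is 3.6 at x = 2, residual -3.6.

x = 2, r = -3.6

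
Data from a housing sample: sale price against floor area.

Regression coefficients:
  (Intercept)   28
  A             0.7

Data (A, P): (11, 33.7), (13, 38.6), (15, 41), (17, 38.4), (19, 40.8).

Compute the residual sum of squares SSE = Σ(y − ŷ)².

A=11: P̂ = 28 + 0.7·11 = 35.7; r = 33.7 − 35.7 = -2
A=13: P̂ = 28 + 0.7·13 = 37.1; r = 38.6 − 37.1 = 1.5
A=15: P̂ = 28 + 0.7·15 = 38.5; r = 41 − 38.5 = 2.5
A=17: P̂ = 28 + 0.7·17 = 39.9; r = 38.4 − 39.9 = -1.5
A=19: P̂ = 28 + 0.7·19 = 41.3; r = 40.8 − 41.3 = -0.5
SSE = 4 + 2.25 + 6.25 + 2.25 + 0.25 = 15

SSE = 15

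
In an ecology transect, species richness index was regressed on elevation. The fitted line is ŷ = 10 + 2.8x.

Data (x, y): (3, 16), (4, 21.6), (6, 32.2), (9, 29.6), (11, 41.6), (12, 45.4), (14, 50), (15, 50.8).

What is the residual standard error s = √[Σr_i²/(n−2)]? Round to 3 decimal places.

s = 3.474

x=3: ŷ = 10 + 2.8·3 = 18.4; r = 16 − 18.4 = -2.4
x=4: ŷ = 10 + 2.8·4 = 21.2; r = 21.6 − 21.2 = 0.4
x=6: ŷ = 10 + 2.8·6 = 26.8; r = 32.2 − 26.8 = 5.4
x=9: ŷ = 10 + 2.8·9 = 35.2; r = 29.6 − 35.2 = -5.6
x=11: ŷ = 10 + 2.8·11 = 40.8; r = 41.6 − 40.8 = 0.8
x=12: ŷ = 10 + 2.8·12 = 43.6; r = 45.4 − 43.6 = 1.8
x=14: ŷ = 10 + 2.8·14 = 49.2; r = 50 − 49.2 = 0.8
x=15: ŷ = 10 + 2.8·15 = 52; r = 50.8 − 52 = -1.2
SSE = 5.76 + 0.16 + 29.16 + 31.36 + 0.64 + 3.24 + 0.64 + 1.44 = 72.4
s = √(72.4/6) = √12.0667 ≈ 3.474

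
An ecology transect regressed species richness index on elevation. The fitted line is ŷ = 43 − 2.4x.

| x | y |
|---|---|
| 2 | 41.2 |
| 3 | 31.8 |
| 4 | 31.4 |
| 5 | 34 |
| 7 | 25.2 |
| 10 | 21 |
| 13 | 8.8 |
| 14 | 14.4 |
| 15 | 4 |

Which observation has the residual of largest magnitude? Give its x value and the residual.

x = 14, r = 5

x=2: ŷ = 43 − 2.4·2 = 38.2; r = 41.2 − 38.2 = 3
x=3: ŷ = 43 − 2.4·3 = 35.8; r = 31.8 − 35.8 = -4
x=4: ŷ = 43 − 2.4·4 = 33.4; r = 31.4 − 33.4 = -2
x=5: ŷ = 43 − 2.4·5 = 31; r = 34 − 31 = 3
x=7: ŷ = 43 − 2.4·7 = 26.2; r = 25.2 − 26.2 = -1
x=10: ŷ = 43 − 2.4·10 = 19; r = 21 − 19 = 2
x=13: ŷ = 43 − 2.4·13 = 11.8; r = 8.8 − 11.8 = -3
x=14: ŷ = 43 − 2.4·14 = 9.4; r = 14.4 − 9.4 = 5
x=15: ŷ = 43 − 2.4·15 = 7; r = 4 − 7 = -3
Largest |r| is 5 at x = 14, residual 5.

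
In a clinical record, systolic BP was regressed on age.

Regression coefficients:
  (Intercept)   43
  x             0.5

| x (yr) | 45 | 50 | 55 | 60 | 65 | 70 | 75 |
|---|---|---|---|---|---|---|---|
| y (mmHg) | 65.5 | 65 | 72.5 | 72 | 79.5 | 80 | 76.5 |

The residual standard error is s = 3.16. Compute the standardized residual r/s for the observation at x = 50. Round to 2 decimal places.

ŷ = 43 + 0.5·50 = 68
r = 65 − 68 = -3
r/s = -3 / 3.16 = -0.95

-0.95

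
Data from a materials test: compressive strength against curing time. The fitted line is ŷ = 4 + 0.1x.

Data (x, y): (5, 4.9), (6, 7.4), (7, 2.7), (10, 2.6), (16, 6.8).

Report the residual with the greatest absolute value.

r = 2.8

x=5: ŷ = 4 + 0.1·5 = 4.5; r = 4.9 − 4.5 = 0.4
x=6: ŷ = 4 + 0.1·6 = 4.6; r = 7.4 − 4.6 = 2.8
x=7: ŷ = 4 + 0.1·7 = 4.7; r = 2.7 − 4.7 = -2
x=10: ŷ = 4 + 0.1·10 = 5; r = 2.6 − 5 = -2.4
x=16: ŷ = 4 + 0.1·16 = 5.6; r = 6.8 − 5.6 = 1.2
Largest |r| is 2.8 at x = 6, residual 2.8.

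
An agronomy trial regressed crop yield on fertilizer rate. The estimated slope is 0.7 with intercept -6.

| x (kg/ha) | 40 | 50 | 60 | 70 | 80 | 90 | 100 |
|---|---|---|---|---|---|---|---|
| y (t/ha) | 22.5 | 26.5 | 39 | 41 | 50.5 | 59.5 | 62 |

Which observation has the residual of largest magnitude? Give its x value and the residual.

x = 60, r = 3

x=40: ŷ = -6 + 0.7·40 = 22; r = 22.5 − 22 = 0.5
x=50: ŷ = -6 + 0.7·50 = 29; r = 26.5 − 29 = -2.5
x=60: ŷ = -6 + 0.7·60 = 36; r = 39 − 36 = 3
x=70: ŷ = -6 + 0.7·70 = 43; r = 41 − 43 = -2
x=80: ŷ = -6 + 0.7·80 = 50; r = 50.5 − 50 = 0.5
x=90: ŷ = -6 + 0.7·90 = 57; r = 59.5 − 57 = 2.5
x=100: ŷ = -6 + 0.7·100 = 64; r = 62 − 64 = -2
Largest |r| is 3 at x = 60, residual 3.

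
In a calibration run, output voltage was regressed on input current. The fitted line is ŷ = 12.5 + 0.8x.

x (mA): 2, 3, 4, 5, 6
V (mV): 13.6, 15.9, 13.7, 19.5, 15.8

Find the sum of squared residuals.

SSE = 16.5

x=2: ŷ = 12.5 + 0.8·2 = 14.1; e = 13.6 − 14.1 = -0.5
x=3: ŷ = 12.5 + 0.8·3 = 14.9; e = 15.9 − 14.9 = 1
x=4: ŷ = 12.5 + 0.8·4 = 15.7; e = 13.7 − 15.7 = -2
x=5: ŷ = 12.5 + 0.8·5 = 16.5; e = 19.5 − 16.5 = 3
x=6: ŷ = 12.5 + 0.8·6 = 17.3; e = 15.8 − 17.3 = -1.5
SSE = 0.25 + 1 + 4 + 9 + 2.25 = 16.5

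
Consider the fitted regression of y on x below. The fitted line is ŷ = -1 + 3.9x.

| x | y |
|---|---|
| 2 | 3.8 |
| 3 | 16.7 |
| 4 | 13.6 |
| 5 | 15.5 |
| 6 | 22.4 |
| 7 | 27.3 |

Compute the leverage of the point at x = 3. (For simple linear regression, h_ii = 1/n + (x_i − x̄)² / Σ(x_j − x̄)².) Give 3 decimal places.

x̄ = (2 + 3 + 4 + 5 + 6 + 7)/6 = 4.5
Σ(x − x̄)² = 6.25 + 2.25 + 0.25 + 0.25 + 2.25 + 6.25 = 17.5
h = 1/6 + (-1.5)²/17.5 = 0.166667 + 0.128571 = 0.295

h = 0.295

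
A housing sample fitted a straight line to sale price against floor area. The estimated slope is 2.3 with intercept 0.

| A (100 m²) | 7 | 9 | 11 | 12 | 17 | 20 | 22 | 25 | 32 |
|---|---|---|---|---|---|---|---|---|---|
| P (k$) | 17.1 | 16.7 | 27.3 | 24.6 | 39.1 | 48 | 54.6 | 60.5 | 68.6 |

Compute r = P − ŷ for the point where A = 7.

r = 1

ŷ = 2.3·7 = 16.1
r = 17.1 − 16.1 = 1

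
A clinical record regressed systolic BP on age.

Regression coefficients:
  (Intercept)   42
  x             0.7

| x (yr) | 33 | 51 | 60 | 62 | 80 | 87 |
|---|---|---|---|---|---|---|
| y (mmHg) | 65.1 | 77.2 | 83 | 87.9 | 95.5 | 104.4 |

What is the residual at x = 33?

ŷ = 42 + 0.7·33 = 65.1
r = 65.1 − 65.1 = 0

r = 0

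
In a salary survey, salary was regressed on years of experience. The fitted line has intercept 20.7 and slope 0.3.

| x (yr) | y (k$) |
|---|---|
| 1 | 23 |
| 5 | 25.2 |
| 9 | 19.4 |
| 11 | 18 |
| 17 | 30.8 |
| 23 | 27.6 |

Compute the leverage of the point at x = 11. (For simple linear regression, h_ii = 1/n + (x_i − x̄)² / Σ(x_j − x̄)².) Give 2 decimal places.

x̄ = (1 + 5 + 9 + 11 + 17 + 23)/6 = 11
Σ(x − x̄)² = 100 + 36 + 4 + 0 + 36 + 144 = 320
h = 1/6 + (0)²/320 = 0.166667 + 0 = 0.17

h = 0.17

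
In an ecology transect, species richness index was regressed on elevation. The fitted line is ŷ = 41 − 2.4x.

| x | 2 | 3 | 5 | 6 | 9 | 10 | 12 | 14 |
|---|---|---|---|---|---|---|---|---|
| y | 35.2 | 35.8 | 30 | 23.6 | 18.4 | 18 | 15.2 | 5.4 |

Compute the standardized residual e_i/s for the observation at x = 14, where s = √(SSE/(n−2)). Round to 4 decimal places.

-0.8944

x=2: ŷ = 41 − 2.4·2 = 36.2; e = 35.2 − 36.2 = -1
x=3: ŷ = 41 − 2.4·3 = 33.8; e = 35.8 − 33.8 = 2
x=5: ŷ = 41 − 2.4·5 = 29; e = 30 − 29 = 1
x=6: ŷ = 41 − 2.4·6 = 26.6; e = 23.6 − 26.6 = -3
x=9: ŷ = 41 − 2.4·9 = 19.4; e = 18.4 − 19.4 = -1
x=10: ŷ = 41 − 2.4·10 = 17; e = 18 − 17 = 1
x=12: ŷ = 41 − 2.4·12 = 12.2; e = 15.2 − 12.2 = 3
x=14: ŷ = 41 − 2.4·14 = 7.4; e = 5.4 − 7.4 = -2
SSE = 1 + 4 + 1 + 9 + 1 + 1 + 9 + 4 = 30
s = √(30/6) = 2.23607
e/s = -2 / 2.23607 = -0.8944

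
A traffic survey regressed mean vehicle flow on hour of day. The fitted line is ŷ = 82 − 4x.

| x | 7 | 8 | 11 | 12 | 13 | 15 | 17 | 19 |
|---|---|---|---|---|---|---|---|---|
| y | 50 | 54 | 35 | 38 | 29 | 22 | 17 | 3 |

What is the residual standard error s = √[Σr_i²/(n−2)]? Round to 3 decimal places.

x=7: ŷ = 82 − 4·7 = 54; r = 50 − 54 = -4
x=8: ŷ = 82 − 4·8 = 50; r = 54 − 50 = 4
x=11: ŷ = 82 − 4·11 = 38; r = 35 − 38 = -3
x=12: ŷ = 82 − 4·12 = 34; r = 38 − 34 = 4
x=13: ŷ = 82 − 4·13 = 30; r = 29 − 30 = -1
x=15: ŷ = 82 − 4·15 = 22; r = 22 − 22 = 0
x=17: ŷ = 82 − 4·17 = 14; r = 17 − 14 = 3
x=19: ŷ = 82 − 4·19 = 6; r = 3 − 6 = -3
SSE = 16 + 16 + 9 + 16 + 1 + 0 + 9 + 9 = 76
s = √(76/6) = √12.6667 ≈ 3.559

s = 3.559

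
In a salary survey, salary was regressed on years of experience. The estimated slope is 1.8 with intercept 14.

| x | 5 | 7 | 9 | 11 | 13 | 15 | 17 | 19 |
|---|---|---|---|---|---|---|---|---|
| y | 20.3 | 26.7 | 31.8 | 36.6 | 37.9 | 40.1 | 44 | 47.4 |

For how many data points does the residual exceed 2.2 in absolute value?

2

x=5: ŷ = 14 + 1.8·5 = 23; r = 20.3 − 23 = -2.7
x=7: ŷ = 14 + 1.8·7 = 26.6; r = 26.7 − 26.6 = 0.1
x=9: ŷ = 14 + 1.8·9 = 30.2; r = 31.8 − 30.2 = 1.6
x=11: ŷ = 14 + 1.8·11 = 33.8; r = 36.6 − 33.8 = 2.8
x=13: ŷ = 14 + 1.8·13 = 37.4; r = 37.9 − 37.4 = 0.5
x=15: ŷ = 14 + 1.8·15 = 41; r = 40.1 − 41 = -0.9
x=17: ŷ = 14 + 1.8·17 = 44.6; r = 44 − 44.6 = -0.6
x=19: ŷ = 14 + 1.8·19 = 48.2; r = 47.4 − 48.2 = -0.8
|r| > 2.2: x=5 (|r|=2.7), x=11 (|r|=2.8) → 2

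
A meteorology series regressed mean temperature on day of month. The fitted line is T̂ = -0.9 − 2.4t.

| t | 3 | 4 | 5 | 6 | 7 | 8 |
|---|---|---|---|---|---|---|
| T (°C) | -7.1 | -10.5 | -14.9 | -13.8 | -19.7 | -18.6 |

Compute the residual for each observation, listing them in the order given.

1, 0, -2, 1.5, -2, 1.5

t=3: T̂ = -0.9 − 2.4·3 = -8.1; e = -7.1 − (-8.1) = 1
t=4: T̂ = -0.9 − 2.4·4 = -10.5; e = -10.5 − (-10.5) = 0
t=5: T̂ = -0.9 − 2.4·5 = -12.9; e = -14.9 − (-12.9) = -2
t=6: T̂ = -0.9 − 2.4·6 = -15.3; e = -13.8 − (-15.3) = 1.5
t=7: T̂ = -0.9 − 2.4·7 = -17.7; e = -19.7 − (-17.7) = -2
t=8: T̂ = -0.9 − 2.4·8 = -20.1; e = -18.6 − (-20.1) = 1.5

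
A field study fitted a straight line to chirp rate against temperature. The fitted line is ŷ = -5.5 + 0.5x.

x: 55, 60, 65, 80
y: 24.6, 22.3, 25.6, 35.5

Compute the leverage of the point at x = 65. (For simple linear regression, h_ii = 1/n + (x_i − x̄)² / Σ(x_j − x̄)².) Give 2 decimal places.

h = 0.25

x̄ = (55 + 60 + 65 + 80)/4 = 65
Σ(x − x̄)² = 100 + 25 + 0 + 225 = 350
h = 1/4 + (0)²/350 = 0.25 + 0 = 0.25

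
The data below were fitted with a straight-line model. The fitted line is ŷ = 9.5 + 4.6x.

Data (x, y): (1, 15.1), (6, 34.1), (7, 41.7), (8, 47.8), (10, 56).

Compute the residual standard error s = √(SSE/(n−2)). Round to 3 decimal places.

x=1: ŷ = 9.5 + 4.6·1 = 14.1; e = 15.1 − 14.1 = 1
x=6: ŷ = 9.5 + 4.6·6 = 37.1; e = 34.1 − 37.1 = -3
x=7: ŷ = 9.5 + 4.6·7 = 41.7; e = 41.7 − 41.7 = 0
x=8: ŷ = 9.5 + 4.6·8 = 46.3; e = 47.8 − 46.3 = 1.5
x=10: ŷ = 9.5 + 4.6·10 = 55.5; e = 56 − 55.5 = 0.5
SSE = 1 + 9 + 0 + 2.25 + 0.25 = 12.5
s = √(12.5/3) = √4.16667 ≈ 2.041

s = 2.041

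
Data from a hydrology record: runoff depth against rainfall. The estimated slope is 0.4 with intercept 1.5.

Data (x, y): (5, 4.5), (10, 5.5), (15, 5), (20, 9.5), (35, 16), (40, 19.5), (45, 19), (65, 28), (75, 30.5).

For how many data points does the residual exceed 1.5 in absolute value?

2

x=5: ŷ = 1.5 + 0.4·5 = 3.5; r = 4.5 − 3.5 = 1
x=10: ŷ = 1.5 + 0.4·10 = 5.5; r = 5.5 − 5.5 = 0
x=15: ŷ = 1.5 + 0.4·15 = 7.5; r = 5 − 7.5 = -2.5
x=20: ŷ = 1.5 + 0.4·20 = 9.5; r = 9.5 − 9.5 = 0
x=35: ŷ = 1.5 + 0.4·35 = 15.5; r = 16 − 15.5 = 0.5
x=40: ŷ = 1.5 + 0.4·40 = 17.5; r = 19.5 − 17.5 = 2
x=45: ŷ = 1.5 + 0.4·45 = 19.5; r = 19 − 19.5 = -0.5
x=65: ŷ = 1.5 + 0.4·65 = 27.5; r = 28 − 27.5 = 0.5
x=75: ŷ = 1.5 + 0.4·75 = 31.5; r = 30.5 − 31.5 = -1
|r| > 1.5: x=15 (|r|=2.5), x=40 (|r|=2) → 2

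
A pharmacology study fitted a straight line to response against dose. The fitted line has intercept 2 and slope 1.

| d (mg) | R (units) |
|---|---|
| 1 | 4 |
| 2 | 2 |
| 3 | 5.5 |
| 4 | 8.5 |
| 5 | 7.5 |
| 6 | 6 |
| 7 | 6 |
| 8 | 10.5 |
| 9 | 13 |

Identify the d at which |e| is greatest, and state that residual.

d=1: ŷ = 2 + 1 = 3; e = 4 − 3 = 1
d=2: ŷ = 2 + 2 = 4; e = 2 − 4 = -2
d=3: ŷ = 2 + 3 = 5; e = 5.5 − 5 = 0.5
d=4: ŷ = 2 + 4 = 6; e = 8.5 − 6 = 2.5
d=5: ŷ = 2 + 5 = 7; e = 7.5 − 7 = 0.5
d=6: ŷ = 2 + 6 = 8; e = 6 − 8 = -2
d=7: ŷ = 2 + 7 = 9; e = 6 − 9 = -3
d=8: ŷ = 2 + 8 = 10; e = 10.5 − 10 = 0.5
d=9: ŷ = 2 + 9 = 11; e = 13 − 11 = 2
Largest |e| is 3 at d = 7, residual -3.

d = 7, e = -3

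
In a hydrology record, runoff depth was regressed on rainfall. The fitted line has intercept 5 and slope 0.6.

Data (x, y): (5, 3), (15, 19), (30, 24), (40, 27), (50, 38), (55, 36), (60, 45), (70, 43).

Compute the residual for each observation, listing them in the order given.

-5, 5, 1, -2, 3, -2, 4, -4

x=5: ŷ = 5 + 0.6·5 = 8; r = 3 − 8 = -5
x=15: ŷ = 5 + 0.6·15 = 14; r = 19 − 14 = 5
x=30: ŷ = 5 + 0.6·30 = 23; r = 24 − 23 = 1
x=40: ŷ = 5 + 0.6·40 = 29; r = 27 − 29 = -2
x=50: ŷ = 5 + 0.6·50 = 35; r = 38 − 35 = 3
x=55: ŷ = 5 + 0.6·55 = 38; r = 36 − 38 = -2
x=60: ŷ = 5 + 0.6·60 = 41; r = 45 − 41 = 4
x=70: ŷ = 5 + 0.6·70 = 47; r = 43 − 47 = -4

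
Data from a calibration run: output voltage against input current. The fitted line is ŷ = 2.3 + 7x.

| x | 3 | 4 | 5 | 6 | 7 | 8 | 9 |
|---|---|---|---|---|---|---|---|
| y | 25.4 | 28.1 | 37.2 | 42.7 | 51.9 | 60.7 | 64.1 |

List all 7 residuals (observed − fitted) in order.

x=3: ŷ = 2.3 + 7·3 = 23.3; e = 25.4 − 23.3 = 2.1
x=4: ŷ = 2.3 + 7·4 = 30.3; e = 28.1 − 30.3 = -2.2
x=5: ŷ = 2.3 + 7·5 = 37.3; e = 37.2 − 37.3 = -0.1
x=6: ŷ = 2.3 + 7·6 = 44.3; e = 42.7 − 44.3 = -1.6
x=7: ŷ = 2.3 + 7·7 = 51.3; e = 51.9 − 51.3 = 0.6
x=8: ŷ = 2.3 + 7·8 = 58.3; e = 60.7 − 58.3 = 2.4
x=9: ŷ = 2.3 + 7·9 = 65.3; e = 64.1 − 65.3 = -1.2

2.1, -2.2, -0.1, -1.6, 0.6, 2.4, -1.2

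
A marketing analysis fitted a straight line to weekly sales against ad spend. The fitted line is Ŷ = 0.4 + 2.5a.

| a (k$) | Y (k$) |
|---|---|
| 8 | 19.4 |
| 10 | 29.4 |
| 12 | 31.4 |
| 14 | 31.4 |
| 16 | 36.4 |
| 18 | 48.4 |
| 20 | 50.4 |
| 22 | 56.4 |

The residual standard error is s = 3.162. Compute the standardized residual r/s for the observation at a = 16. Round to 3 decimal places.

-1.265

Ŷ = 0.4 + 2.5·16 = 40.4
r = 36.4 − 40.4 = -4
r/s = -4 / 3.162 = -1.265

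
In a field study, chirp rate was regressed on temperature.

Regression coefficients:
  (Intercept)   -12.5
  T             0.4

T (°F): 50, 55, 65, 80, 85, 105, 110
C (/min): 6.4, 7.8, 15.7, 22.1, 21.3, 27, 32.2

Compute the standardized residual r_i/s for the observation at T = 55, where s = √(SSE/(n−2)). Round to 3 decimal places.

-0.802

T=50: Ĉ = -12.5 + 0.4·50 = 7.5; r = 6.4 − 7.5 = -1.1
T=55: Ĉ = -12.5 + 0.4·55 = 9.5; r = 7.8 − 9.5 = -1.7
T=65: Ĉ = -12.5 + 0.4·65 = 13.5; r = 15.7 − 13.5 = 2.2
T=80: Ĉ = -12.5 + 0.4·80 = 19.5; r = 22.1 − 19.5 = 2.6
T=85: Ĉ = -12.5 + 0.4·85 = 21.5; r = 21.3 − 21.5 = -0.2
T=105: Ĉ = -12.5 + 0.4·105 = 29.5; r = 27 − 29.5 = -2.5
T=110: Ĉ = -12.5 + 0.4·110 = 31.5; r = 32.2 − 31.5 = 0.7
SSE = 1.21 + 2.89 + 4.84 + 6.76 + 0.04 + 6.25 + 0.49 = 22.48
s = √(22.48/5) = 2.12038
r/s = -1.7 / 2.12038 = -0.802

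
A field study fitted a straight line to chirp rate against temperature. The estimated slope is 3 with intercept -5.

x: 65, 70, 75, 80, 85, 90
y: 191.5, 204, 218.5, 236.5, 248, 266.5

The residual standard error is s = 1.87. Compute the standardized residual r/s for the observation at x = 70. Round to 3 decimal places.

ŷ = -5 + 3·70 = 205
r = 204 − 205 = -1
r/s = -1 / 1.87 = -0.535

-0.535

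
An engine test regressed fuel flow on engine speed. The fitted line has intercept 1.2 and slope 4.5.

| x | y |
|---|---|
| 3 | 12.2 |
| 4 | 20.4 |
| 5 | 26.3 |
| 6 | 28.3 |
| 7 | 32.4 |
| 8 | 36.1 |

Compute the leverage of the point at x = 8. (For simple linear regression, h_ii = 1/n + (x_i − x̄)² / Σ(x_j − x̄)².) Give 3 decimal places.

x̄ = (3 + 4 + 5 + 6 + 7 + 8)/6 = 5.5
Σ(x − x̄)² = 6.25 + 2.25 + 0.25 + 0.25 + 2.25 + 6.25 = 17.5
h = 1/6 + (2.5)²/17.5 = 0.166667 + 0.357143 = 0.524

h = 0.524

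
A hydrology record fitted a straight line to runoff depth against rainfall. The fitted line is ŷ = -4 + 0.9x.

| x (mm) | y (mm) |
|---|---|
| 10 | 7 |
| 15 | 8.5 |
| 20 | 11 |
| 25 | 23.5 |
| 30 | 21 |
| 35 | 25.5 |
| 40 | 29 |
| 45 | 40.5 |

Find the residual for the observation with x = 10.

ŷ = -4 + 0.9·10 = 5
e = 7 − 5 = 2

e = 2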